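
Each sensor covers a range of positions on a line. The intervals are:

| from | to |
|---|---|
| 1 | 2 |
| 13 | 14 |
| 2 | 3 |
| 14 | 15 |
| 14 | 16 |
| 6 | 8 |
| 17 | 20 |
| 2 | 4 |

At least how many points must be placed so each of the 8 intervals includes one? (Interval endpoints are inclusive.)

Sort by right endpoint; whenever an interval is uncovered, place a point at its right end.
Sorted: [1,2] [2,3] [2,4] [6,8] [13,14] [14,15] [14,16] [17,20]
{[1,2],[2,3],[2,4]} hit by 2; {[6,8]} hit by 8; {[13,14],[14,15],[14,16]} hit by 14; {[17,20]} hit by 20.
Points: 2, 8, 14, 20 (4 total).

4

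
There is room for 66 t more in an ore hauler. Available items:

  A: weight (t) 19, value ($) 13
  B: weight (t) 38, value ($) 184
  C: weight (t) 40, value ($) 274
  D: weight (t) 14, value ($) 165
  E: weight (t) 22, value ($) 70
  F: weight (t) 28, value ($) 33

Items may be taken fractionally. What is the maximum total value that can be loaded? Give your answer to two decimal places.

497.11

Sort by value per unit weight and fill in that order.
Ratios (sorted): D 11.79, C 6.85, B 4.84, E 3.18, F 1.18, A 0.68
take D (14 @ 165); take C (40 @ 274); take 12/38 of B → 58.11. Capacity used 66/66.
Total value = 497.11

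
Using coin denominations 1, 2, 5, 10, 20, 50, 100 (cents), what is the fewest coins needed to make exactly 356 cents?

Greedy: take as many of the largest coin as possible, then repeat with the remainder.
356 − 3×100→56 − 1×50→6 − 1×5→1 − 1×1→0
Total coins = 3 + 1 + 1 + 1 = 6

6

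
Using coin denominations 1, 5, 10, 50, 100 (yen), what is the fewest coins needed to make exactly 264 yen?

8

Use the largest denomination that fits, subtract, and repeat.
264 = 2×100 + 1×50 + 1×10 + 4×1
Total coins = 2 + 1 + 1 + 4 = 8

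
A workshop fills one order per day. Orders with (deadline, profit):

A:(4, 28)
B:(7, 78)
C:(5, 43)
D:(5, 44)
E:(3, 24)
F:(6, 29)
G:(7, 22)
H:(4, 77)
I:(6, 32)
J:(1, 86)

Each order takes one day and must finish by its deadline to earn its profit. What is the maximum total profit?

By profit: J(d1,86), B(d7,78), H(d4,77), D(d5,44), C(d5,43), I(d6,32), F(d6,29), A(d4,28), E(d3,24), G(d7,22)
J→slot 1; B→slot 7; H→slot 4; D→slot 5; C→slot 3; I→slot 6; F→slot 2; A skipped; E skipped; G skipped.
Profit = 86 + 29 + 43 + 77 + 44 + 32 + 78 = 389

389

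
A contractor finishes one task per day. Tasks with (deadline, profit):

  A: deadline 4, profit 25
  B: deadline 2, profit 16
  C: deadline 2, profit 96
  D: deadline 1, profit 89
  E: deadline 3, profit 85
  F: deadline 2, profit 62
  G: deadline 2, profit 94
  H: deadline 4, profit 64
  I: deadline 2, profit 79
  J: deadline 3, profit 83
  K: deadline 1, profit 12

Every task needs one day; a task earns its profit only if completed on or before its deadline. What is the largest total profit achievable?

Profit order: C=96 G=94 D=89 E=85 J=83 I=79 H=64 F=62 A=25 B=16 K=12
Assign: C→slot 2, G→slot 1, D skipped, E→slot 3, J skipped, I skipped, H→slot 4, F skipped, A skipped, B skipped, K skipped.
Slots: [1:G] [2:C] [3:E] [4:H]
Profit = 94 + 96 + 85 + 64 = 339

339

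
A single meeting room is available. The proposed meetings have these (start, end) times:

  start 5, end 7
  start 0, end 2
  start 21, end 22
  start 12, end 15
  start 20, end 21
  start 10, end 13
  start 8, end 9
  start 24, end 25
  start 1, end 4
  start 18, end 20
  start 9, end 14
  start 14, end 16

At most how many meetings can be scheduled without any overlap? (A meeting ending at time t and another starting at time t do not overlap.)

Sort by end time and greedily take each interval whose start is ≥ the last chosen end.
By end time: (0,2), (1,4), (5,7), (8,9), (10,13), (9,14), (12,15), (14,16), (18,20), (20,21), (21,22), (24,25).
Pick (0,2); next start ≥ 2 → (5,7); next start ≥ 7 → (8,9); next start ≥ 9 → (10,13); next start ≥ 13 → (14,16); next start ≥ 16 → (18,20); next start ≥ 20 → (20,21); next start ≥ 21 → (21,22); next start ≥ 22 → (24,25).
Selected 9 meetings.

9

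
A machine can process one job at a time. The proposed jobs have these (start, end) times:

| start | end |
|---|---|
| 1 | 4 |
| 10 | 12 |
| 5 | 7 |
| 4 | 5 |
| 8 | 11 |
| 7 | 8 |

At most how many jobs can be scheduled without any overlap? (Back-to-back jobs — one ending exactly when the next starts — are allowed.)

Greedy by earliest finish: after sorting by end time, pick each interval compatible with the last pick.
Sorted by end: (1,4)  (4,5)  (5,7)  (7,8)  (8,11)  (10,12)
take (1,4); take (4,5); take (5,7); take (7,8); take (8,11).
Selected 5 jobs.

5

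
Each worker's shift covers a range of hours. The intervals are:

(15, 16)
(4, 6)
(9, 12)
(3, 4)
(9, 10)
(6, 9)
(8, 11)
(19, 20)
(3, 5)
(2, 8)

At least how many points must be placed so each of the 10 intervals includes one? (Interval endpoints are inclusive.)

Process intervals by earliest right end; each time one isn't hit yet, stab at its right endpoint.
By right end: [3,4]  [3,5]  [4,6]  [2,8]  [6,9]  [9,10]  [8,11]  [9,12]  [15,16]  [19,20]
[3,4] uncovered → point at 4; [6,9] uncovered → point at 9; [15,16] uncovered → point at 16; [19,20] uncovered → point at 20.
Points: 4, 9, 16, 20 (4 total).

4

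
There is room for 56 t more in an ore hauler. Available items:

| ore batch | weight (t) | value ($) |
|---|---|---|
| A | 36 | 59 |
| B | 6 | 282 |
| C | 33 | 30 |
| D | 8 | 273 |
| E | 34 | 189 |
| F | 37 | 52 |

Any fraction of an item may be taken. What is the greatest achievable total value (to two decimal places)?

757.11

Order: B (282/6=47.00) > D (273/8=34.12) > E (189/34=5.56) > A (59/36=1.64) > F (52/37=1.41) > C (30/33=0.91)
Fill: take B (6 @ 282) → take D (8 @ 273) → take E (34 @ 189) → take 8/36 of A → 13.11; 56/56 used.
Total value = 757.11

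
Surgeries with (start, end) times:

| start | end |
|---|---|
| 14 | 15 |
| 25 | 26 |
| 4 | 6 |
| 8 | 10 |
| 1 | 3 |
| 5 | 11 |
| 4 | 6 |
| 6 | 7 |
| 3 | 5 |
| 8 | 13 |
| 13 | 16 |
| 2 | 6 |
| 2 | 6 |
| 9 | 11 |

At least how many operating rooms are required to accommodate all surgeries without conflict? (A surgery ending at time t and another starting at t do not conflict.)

5

The answer is the maximum number of intervals overlapping at any instant.
Events (time:±→running): 1:+→1 2:+→2 2:+→3 3:-→2 3:+→3 4:+→4 4:+→5 … peak 5.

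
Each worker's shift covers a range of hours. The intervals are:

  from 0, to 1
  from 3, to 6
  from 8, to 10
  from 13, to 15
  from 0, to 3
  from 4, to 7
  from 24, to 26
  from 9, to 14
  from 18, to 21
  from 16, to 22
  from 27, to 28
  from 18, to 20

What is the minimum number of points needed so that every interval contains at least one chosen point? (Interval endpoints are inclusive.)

By right end: [0,1]  [0,3]  [3,6]  [4,7]  [8,10]  [9,14]  [13,15]  [18,20]  [18,21]  [16,22]  [24,26]  [27,28]
[0,1] uncovered → point at 1; [3,6] uncovered → point at 6; [8,10] uncovered → point at 10; [13,15] uncovered → point at 15; [18,20] uncovered → point at 20; [24,26] uncovered → point at 26; [27,28] uncovered → point at 28.
Points: 1, 6, 10, 15, 20, 26, 28 (7 total).

7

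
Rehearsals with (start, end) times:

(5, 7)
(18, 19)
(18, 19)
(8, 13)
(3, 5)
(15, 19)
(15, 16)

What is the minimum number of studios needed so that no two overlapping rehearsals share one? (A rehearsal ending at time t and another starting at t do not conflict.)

3

starts: [3, 5, 8, 15, 15, 18, 18]
ends:   [5, 7, 13, 16, 19, 19, 19]
s3→1 e5→0 s5→1 e7→0 s8→1 e13→0 s15→1 s15→2 e16→1 s18→2 s18→3  — peak 3.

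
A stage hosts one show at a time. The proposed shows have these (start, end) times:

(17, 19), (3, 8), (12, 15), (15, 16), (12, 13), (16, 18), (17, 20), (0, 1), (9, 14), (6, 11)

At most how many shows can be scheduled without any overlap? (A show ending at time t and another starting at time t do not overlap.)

Sorted by end: (0,1)  (3,8)  (6,11)  (12,13)  (9,14)  (12,15)  (15,16)  (16,18)  (17,19)  (17,20)
take (0,1); take (3,8); take (12,13); skip (12,15); take (15,16); take (16,18); skip (17,19); skip (17,20).
Selected 5 shows.

5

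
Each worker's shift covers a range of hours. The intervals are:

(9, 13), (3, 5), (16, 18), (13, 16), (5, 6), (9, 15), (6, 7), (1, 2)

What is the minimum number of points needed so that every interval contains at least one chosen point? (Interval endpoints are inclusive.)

5

Sort by right endpoint; whenever an interval is uncovered, place a point at its right end.
Sorted: [1,2] [3,5] [5,6] [6,7] [9,13] [9,15] [13,16] [16,18]
{[1,2]} hit by 2; {[3,5],[5,6]} hit by 5; {[6,7]} hit by 7; {[9,13],[9,15],[13,16]} hit by 13; {[16,18]} hit by 18.
Points: 2, 5, 7, 13, 18 (5 total).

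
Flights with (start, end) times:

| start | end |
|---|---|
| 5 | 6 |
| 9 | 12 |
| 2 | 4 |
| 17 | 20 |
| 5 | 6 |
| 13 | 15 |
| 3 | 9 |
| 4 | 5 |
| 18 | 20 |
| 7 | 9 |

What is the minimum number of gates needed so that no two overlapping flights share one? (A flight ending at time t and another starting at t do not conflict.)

3

The answer is the maximum number of intervals overlapping at any instant.
Events (time:±→running): 2:+→1 3:+→2 4:-→1 4:+→2 5:-→1 5:+→2 5:+→3 … peak 3.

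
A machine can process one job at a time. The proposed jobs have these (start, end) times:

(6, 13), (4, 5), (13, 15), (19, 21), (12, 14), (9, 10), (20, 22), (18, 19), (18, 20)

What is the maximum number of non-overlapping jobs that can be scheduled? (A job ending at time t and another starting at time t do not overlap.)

Order by finish time; keep every interval that doesn't clash with the previous kept one.
By end time: (4,5), (9,10), (6,13), (12,14), (13,15), (18,19), (18,20), (19,21), (20,22).
Pick (4,5); next start ≥ 5 → (9,10); next start ≥ 10 → (12,14); next start ≥ 14 → (18,19); next start ≥ 19 → (19,21).
Selected 5 jobs.

5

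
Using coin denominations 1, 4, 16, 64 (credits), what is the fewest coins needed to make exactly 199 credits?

Use the largest denomination that fits, subtract, and repeat.
199 = 3×64 + 1×4 + 3×1
Total coins = 3 + 1 + 3 = 7

7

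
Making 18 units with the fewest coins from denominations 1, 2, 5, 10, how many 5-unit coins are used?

18 − 1×10→8 − 1×5→3 − 1×2→1 − 1×1→0
Count of 5: 1

1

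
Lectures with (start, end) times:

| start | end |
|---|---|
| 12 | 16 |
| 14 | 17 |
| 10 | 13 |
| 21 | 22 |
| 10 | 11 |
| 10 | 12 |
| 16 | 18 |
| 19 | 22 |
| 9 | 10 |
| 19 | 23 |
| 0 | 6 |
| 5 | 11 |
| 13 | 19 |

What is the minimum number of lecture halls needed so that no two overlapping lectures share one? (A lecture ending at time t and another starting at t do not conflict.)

Count concurrent intervals with a sweep; the peak is the room count.
starts: [0, 5, 9, 10, 10, 10, 12, 13, 14, 16, 19, 19, 21]
ends:   [6, 10, 11, 11, 12, 13, 16, 17, 18, 19, 22, 22, 23]
s0→1 s5→2 e6→1 s9→2 e10→1 s10→2 s10→3 s10→4  — peak 4.

4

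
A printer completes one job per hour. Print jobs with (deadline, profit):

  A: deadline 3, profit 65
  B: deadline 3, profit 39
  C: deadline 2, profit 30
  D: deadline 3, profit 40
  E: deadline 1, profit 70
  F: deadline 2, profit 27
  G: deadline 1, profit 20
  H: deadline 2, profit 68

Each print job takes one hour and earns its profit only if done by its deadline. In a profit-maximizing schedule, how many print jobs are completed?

By profit: E(d1,70), H(d2,68), A(d3,65), D(d3,40), B(d3,39), C(d2,30), F(d2,27), G(d1,20)
E→slot 1; H→slot 2; A→slot 3; D skipped; B skipped; C skipped; F skipped; G skipped.
3 of 8 scheduled.

3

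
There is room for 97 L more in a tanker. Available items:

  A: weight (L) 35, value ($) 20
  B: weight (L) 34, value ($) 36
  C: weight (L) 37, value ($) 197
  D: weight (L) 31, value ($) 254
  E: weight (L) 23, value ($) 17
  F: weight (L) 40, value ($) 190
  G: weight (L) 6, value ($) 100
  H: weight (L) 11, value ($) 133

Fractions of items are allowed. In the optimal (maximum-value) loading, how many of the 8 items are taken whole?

Order: G (100/6=16.67) > H (133/11=12.09) > D (254/31=8.19) > C (197/37=5.32) > F (190/40=4.75) > B (36/34=1.06) > E (17/23=0.74) > A (20/35=0.57)
Fill: take G (6 @ 100) → take H (11 @ 133) → take D (31 @ 254) → take C (37 @ 197) → take 12/40 of F → 57.00; 97/97 used.
4 item(s) taken whole; one partial (take 12/40 of F).

4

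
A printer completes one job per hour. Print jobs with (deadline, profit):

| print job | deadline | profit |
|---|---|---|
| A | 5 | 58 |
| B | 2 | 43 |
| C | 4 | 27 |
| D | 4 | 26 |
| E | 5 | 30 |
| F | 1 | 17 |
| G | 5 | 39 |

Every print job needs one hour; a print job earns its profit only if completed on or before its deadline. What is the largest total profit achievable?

197

Take jobs in profit order; each goes to the latest open slot no later than its deadline.
Profit order: A=58 B=43 G=39 E=30 C=27 D=26 F=17
Assign: A→slot 5, B→slot 2, G→slot 4, E→slot 3, C→slot 1, D skipped, F skipped.
Slots: [1:C] [2:B] [3:E] [4:G] [5:A]
Profit = 27 + 43 + 30 + 39 + 58 = 197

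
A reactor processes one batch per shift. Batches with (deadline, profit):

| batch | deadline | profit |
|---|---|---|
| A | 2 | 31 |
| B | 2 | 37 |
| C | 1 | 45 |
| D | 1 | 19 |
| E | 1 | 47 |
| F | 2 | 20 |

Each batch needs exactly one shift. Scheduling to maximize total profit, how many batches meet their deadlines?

2

Profit order: E=47 C=45 B=37 A=31 F=20 D=19
Assign: E→slot 1, C skipped, B→slot 2, A skipped, F skipped, D skipped.
Slots: [1:E] [2:B]
2 of 6 scheduled.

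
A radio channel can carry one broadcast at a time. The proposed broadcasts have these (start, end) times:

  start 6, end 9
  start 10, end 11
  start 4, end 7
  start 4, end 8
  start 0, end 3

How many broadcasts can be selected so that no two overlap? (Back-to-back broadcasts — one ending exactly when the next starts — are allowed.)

Greedy by earliest finish: after sorting by end time, pick each interval compatible with the last pick.
By end time: (0,3), (4,7), (4,8), (6,9), (10,11).
Pick (0,3); next start ≥ 3 → (4,7); next start ≥ 7 → (10,11).
Selected 3 broadcasts.

3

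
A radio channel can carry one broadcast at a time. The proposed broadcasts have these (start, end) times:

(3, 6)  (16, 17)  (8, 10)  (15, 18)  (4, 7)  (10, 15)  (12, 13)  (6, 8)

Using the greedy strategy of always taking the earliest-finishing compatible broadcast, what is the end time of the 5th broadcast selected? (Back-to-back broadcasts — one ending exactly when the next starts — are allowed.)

Sort by end time and greedily take each interval whose start is ≥ the last chosen end.
By end time: (3,6), (4,7), (6,8), (8,10), (12,13), (10,15), (16,17), (15,18).
Pick (3,6); next start ≥ 6 → (6,8); next start ≥ 8 → (8,10); next start ≥ 10 → (12,13); next start ≥ 13 → (16,17).
Selected: (3,6) (6,8) (8,10) (12,13) (16,17)

17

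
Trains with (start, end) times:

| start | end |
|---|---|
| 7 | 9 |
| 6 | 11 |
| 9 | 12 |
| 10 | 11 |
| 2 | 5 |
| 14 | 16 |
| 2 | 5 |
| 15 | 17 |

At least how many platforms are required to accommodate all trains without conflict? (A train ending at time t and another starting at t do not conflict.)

3

Events (time:±→running): 2:+→1 2:+→2 5:-→1 5:-→0 6:+→1 7:+→2 9:-→1 9:+→2 10:+→3 … peak 3.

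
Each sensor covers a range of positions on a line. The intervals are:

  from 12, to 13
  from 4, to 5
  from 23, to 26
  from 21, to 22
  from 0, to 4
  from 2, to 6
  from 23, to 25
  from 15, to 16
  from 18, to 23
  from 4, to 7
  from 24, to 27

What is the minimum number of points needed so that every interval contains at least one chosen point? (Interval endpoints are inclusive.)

5

Process intervals by earliest right end; each time one isn't hit yet, stab at its right endpoint.
Sorted: [0,4] [4,5] [2,6] [4,7] [12,13] [15,16] [21,22] [18,23] [23,25] [23,26] [24,27]
{[0,4],[4,5],[2,6],[4,7]} hit by 4; {[12,13]} hit by 13; {[15,16]} hit by 16; {[21,22],[18,23]} hit by 22; {[23,25],[23,26],[24,27]} hit by 25.
Points: 4, 13, 16, 22, 25 (5 total).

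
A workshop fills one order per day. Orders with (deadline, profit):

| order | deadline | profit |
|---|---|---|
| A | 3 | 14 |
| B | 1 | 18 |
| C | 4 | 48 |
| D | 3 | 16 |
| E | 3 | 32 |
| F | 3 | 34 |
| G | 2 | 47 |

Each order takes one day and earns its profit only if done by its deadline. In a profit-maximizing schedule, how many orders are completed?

4

Take jobs in profit order; each goes to the latest open slot no later than its deadline.
Profit order: C=48 G=47 F=34 E=32 B=18 D=16 A=14
Assign: C→slot 4, G→slot 2, F→slot 3, E→slot 1, B skipped, D skipped, A skipped.
Slots: [1:E] [2:G] [3:F] [4:C]
4 of 7 scheduled.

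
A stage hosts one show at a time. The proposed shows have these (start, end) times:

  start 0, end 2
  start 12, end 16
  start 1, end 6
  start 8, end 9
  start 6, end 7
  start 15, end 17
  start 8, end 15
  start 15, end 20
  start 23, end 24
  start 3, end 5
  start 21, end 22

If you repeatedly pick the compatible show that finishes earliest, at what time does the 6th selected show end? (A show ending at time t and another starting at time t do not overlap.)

By end time: (0,2), (3,5), (1,6), (6,7), (8,9), (8,15), (12,16), (15,17), (15,20), (21,22), (23,24).
Pick (0,2); next start ≥ 2 → (3,5); next start ≥ 5 → (6,7); next start ≥ 7 → (8,9); next start ≥ 9 → (12,16); next start ≥ 16 → (21,22); next start ≥ 22 → (23,24).
Selected: (0,2) (3,5) (6,7) (8,9) (12,16) (21,22) (23,24)

22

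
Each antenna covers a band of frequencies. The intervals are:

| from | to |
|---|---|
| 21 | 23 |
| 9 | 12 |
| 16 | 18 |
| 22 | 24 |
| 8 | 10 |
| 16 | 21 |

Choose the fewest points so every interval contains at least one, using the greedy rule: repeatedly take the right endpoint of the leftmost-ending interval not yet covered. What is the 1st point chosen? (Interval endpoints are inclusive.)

10

Sort by right endpoint; whenever an interval is uncovered, place a point at its right end.
Sorted: [8,10] [9,12] [16,18] [16,21] [21,23] [22,24]
{[8,10],[9,12]} hit by 10; {[16,18],[16,21]} hit by 18; {[21,23],[22,24]} hit by 23.
Points: 10, 18, 23 (3 total).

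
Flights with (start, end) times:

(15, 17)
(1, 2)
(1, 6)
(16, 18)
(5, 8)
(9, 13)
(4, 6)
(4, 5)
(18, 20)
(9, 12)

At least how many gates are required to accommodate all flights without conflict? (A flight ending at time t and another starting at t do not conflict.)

The answer is the maximum number of intervals overlapping at any instant.
starts: [1, 1, 4, 4, 5, 9, 9, 15, 16, 18]
ends:   [2, 5, 6, 6, 8, 12, 13, 17, 18, 20]
s1→1 s1→2 e2→1 s4→2 s4→3  — peak 3.

3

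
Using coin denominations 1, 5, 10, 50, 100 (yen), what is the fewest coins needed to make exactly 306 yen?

5

Use the largest denomination that fits, subtract, and repeat.
306 − 3×100→6 − 1×5→1 − 1×1→0
Total coins = 3 + 1 + 1 = 5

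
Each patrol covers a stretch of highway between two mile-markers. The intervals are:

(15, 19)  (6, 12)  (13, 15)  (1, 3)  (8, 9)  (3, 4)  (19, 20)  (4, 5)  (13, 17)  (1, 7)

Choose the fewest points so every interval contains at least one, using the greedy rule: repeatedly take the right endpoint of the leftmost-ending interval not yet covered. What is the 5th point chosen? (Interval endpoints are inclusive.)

20

Sort by right endpoint; whenever an interval is uncovered, place a point at its right end.
Sorted: [1,3] [3,4] [4,5] [1,7] [8,9] [6,12] [13,15] [13,17] [15,19] [19,20]
{[1,3],[3,4]} hit by 3; {[4,5],[1,7]} hit by 5; {[8,9],[6,12]} hit by 9; {[13,15],[13,17],[15,19]} hit by 15; {[19,20]} hit by 20.
Points: 3, 5, 9, 15, 20 (5 total).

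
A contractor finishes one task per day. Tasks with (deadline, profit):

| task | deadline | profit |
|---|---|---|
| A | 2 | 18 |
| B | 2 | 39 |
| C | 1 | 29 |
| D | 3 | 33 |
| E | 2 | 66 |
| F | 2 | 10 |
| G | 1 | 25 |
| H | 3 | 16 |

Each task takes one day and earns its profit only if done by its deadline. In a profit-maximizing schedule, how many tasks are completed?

Take jobs in profit order; each goes to the latest open slot no later than its deadline.
Profit order: E=66 B=39 D=33 C=29 G=25 A=18 H=16 F=10
Assign: E→slot 2, B→slot 1, D→slot 3, C skipped, G skipped, A skipped, H skipped, F skipped.
Slots: [1:B] [2:E] [3:D]
3 of 8 scheduled.

3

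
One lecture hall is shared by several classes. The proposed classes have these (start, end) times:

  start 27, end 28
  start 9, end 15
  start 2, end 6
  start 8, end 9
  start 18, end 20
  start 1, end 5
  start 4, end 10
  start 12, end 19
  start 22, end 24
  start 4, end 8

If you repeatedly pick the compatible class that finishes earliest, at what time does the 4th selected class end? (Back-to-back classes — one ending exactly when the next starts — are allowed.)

20

Order by finish time; keep every interval that doesn't clash with the previous kept one.
By end time: (1,5), (2,6), (4,8), (8,9), (4,10), (9,15), (12,19), (18,20), (22,24), (27,28).
Pick (1,5); next start ≥ 5 → (8,9); next start ≥ 9 → (9,15); next start ≥ 15 → (18,20); next start ≥ 20 → (22,24); next start ≥ 24 → (27,28).
Selected: (1,5) (8,9) (9,15) (18,20) (22,24) (27,28)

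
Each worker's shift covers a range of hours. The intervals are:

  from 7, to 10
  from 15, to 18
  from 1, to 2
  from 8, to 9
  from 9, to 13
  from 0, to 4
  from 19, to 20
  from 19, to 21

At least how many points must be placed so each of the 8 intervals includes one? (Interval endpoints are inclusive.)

Sort by right endpoint; whenever an interval is uncovered, place a point at its right end.
Sorted: [1,2] [0,4] [8,9] [7,10] [9,13] [15,18] [19,20] [19,21]
{[1,2],[0,4]} hit by 2; {[8,9],[7,10],[9,13]} hit by 9; {[15,18]} hit by 18; {[19,20],[19,21]} hit by 20.
Points: 2, 9, 18, 20 (4 total).

4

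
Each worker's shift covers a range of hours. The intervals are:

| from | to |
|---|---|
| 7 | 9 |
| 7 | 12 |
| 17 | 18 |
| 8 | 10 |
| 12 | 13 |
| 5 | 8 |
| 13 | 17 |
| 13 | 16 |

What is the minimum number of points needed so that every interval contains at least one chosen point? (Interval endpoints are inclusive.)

By right end: [5,8]  [7,9]  [8,10]  [7,12]  [12,13]  [13,16]  [13,17]  [17,18]
[5,8] uncovered → point at 8; [12,13] uncovered → point at 13; [17,18] uncovered → point at 18.
Points: 8, 13, 18 (3 total).

3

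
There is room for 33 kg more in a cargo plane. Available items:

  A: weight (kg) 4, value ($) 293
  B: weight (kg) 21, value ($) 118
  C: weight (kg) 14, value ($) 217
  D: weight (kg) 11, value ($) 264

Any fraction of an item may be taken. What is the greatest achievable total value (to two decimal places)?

796.48

Greedy by value/weight ratio, highest first.
Order: A (293/4=73.25) > D (264/11=24.00) > C (217/14=15.50) > B (118/21=5.62)
Fill: take A (4 @ 293) → take D (11 @ 264) → take C (14 @ 217) → take 4/21 of B → 22.48; 33/33 used.
Total value = 796.48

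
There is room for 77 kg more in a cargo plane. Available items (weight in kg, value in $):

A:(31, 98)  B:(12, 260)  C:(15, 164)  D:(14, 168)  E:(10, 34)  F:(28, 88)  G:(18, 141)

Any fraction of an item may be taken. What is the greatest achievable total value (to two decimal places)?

792.29

Greedy by value/weight ratio, highest first.
Order: B (260/12=21.67) > D (168/14=12.00) > C (164/15=10.93) > G (141/18=7.83) > E (34/10=3.40) > A (98/31=3.16) > F (88/28=3.14)
Fill: take B (12 @ 260) → take D (14 @ 168) → take C (15 @ 164) → take G (18 @ 141) → take E (10 @ 34) → take 8/31 of A → 25.29; 77/77 used.
Total value = 792.29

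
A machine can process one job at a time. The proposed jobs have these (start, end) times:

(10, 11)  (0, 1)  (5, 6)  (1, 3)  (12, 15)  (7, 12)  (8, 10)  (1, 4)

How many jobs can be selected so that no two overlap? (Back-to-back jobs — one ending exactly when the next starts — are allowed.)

Sorted by end: (0,1)  (1,3)  (1,4)  (5,6)  (8,10)  (10,11)  (7,12)  (12,15)
take (0,1); take (1,3); take (5,6); take (8,10); take (10,11); take (12,15).
Selected 6 jobs.

6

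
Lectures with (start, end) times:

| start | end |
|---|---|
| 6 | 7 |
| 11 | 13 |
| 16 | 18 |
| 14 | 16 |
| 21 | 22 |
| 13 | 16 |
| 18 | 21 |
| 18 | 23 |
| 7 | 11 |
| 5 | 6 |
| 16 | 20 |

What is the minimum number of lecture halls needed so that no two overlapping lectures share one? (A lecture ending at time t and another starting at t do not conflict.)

3

starts: [5, 6, 7, 11, 13, 14, 16, 16, 18, 18, 21]
ends:   [6, 7, 11, 13, 16, 16, 18, 20, 21, 22, 23]
s5→1 e6→0 s6→1 e7→0 s7→1 e11→0 s11→1 e13→0 s13→1 s14→2 e16→1 e16→0 s16→1 s16→2 e18→1 s18→2 s18→3  — peak 3.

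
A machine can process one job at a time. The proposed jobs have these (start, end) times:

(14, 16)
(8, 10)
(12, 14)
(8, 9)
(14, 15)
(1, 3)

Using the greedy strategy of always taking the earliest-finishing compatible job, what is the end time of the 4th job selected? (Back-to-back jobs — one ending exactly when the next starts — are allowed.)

Sort by end time and greedily take each interval whose start is ≥ the last chosen end.
Sorted by end: (1,3)  (8,9)  (8,10)  (12,14)  (14,15)  (14,16)
take (1,3); take (8,9); take (12,14); take (14,15).
Selected: (1,3) (8,9) (12,14) (14,15)

15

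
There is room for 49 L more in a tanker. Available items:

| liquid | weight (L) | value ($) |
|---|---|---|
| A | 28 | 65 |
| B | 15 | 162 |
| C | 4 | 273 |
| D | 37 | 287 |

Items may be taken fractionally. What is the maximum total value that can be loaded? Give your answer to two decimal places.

Ratios (sorted): C 68.25, B 10.80, D 7.76, A 2.32
take C (4 @ 273); take B (15 @ 162); take 30/37 of D → 232.70. Capacity used 49/49.
Total value = 667.70

667.70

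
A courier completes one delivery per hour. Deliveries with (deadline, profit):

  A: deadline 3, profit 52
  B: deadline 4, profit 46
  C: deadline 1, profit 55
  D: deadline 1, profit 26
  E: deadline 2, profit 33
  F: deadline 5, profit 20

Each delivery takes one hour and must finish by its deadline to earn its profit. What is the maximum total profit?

Sort by profit descending; place each in the latest free slot ≤ its deadline.
Profit order: C=55 A=52 B=46 E=33 D=26 F=20
Assign: C→slot 1, A→slot 3, B→slot 4, E→slot 2, D skipped, F→slot 5.
Slots: [1:C] [2:E] [3:A] [4:B] [5:F]
Profit = 55 + 33 + 52 + 46 + 20 = 206

206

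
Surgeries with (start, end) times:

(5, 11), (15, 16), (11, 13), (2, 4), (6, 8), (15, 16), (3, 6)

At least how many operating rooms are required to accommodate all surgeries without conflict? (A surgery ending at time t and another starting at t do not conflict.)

Count concurrent intervals with a sweep; the peak is the room count.
Events (time:±→running): 2:+→1 3:+→2 … peak 2.

2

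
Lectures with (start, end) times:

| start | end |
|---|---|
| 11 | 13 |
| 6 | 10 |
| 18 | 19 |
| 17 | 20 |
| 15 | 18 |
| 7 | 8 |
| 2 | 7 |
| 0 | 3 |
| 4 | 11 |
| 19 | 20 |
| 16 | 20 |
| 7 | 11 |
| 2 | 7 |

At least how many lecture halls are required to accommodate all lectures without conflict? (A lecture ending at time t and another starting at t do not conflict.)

4

The answer is the maximum number of intervals overlapping at any instant.
starts: [0, 2, 2, 4, 6, 7, 7, 11, 15, 16, 17, 18, 19]
ends:   [3, 7, 7, 8, 10, 11, 11, 13, 18, 19, 20, 20, 20]
s0→1 s2→2 s2→3 e3→2 s4→3 s6→4  — peak 4.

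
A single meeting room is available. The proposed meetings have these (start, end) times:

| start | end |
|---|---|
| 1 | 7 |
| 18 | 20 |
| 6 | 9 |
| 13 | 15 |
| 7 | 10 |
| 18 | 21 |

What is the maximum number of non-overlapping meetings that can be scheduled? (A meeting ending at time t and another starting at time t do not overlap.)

4

Sort by end time and greedily take each interval whose start is ≥ the last chosen end.
By end time: (1,7), (6,9), (7,10), (13,15), (18,20), (18,21).
Pick (1,7); next start ≥ 7 → (7,10); next start ≥ 10 → (13,15); next start ≥ 15 → (18,20).
Selected 4 meetings.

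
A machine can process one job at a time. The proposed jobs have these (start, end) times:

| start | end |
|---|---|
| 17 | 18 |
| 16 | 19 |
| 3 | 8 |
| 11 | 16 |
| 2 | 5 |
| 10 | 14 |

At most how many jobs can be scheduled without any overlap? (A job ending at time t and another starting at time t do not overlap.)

Greedy by earliest finish: after sorting by end time, pick each interval compatible with the last pick.
Sorted by end: (2,5)  (3,8)  (10,14)  (11,16)  (17,18)  (16,19)
take (2,5); skip (3,8); take (10,14); take (17,18).
Selected 3 jobs.

3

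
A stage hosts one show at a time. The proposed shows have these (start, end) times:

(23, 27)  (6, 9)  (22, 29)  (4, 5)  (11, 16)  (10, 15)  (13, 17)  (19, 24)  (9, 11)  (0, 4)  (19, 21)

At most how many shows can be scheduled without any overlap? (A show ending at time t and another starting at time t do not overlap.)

Sort by end time and greedily take each interval whose start is ≥ the last chosen end.
By end time: (0,4), (4,5), (6,9), (9,11), (10,15), (11,16), (13,17), (19,21), (19,24), (23,27), (22,29).
Pick (0,4); next start ≥ 4 → (4,5); next start ≥ 5 → (6,9); next start ≥ 9 → (9,11); next start ≥ 11 → (11,16); next start ≥ 16 → (19,21); next start ≥ 21 → (23,27).
Selected 7 shows.

7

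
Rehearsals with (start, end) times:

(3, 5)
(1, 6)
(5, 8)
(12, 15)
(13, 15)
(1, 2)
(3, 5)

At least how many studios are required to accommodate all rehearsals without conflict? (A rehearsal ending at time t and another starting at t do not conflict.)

The answer is the maximum number of intervals overlapping at any instant.
starts: [1, 1, 3, 3, 5, 12, 13]
ends:   [2, 5, 5, 6, 8, 15, 15]
s1→1 s1→2 e2→1 s3→2 s3→3  — peak 3.

3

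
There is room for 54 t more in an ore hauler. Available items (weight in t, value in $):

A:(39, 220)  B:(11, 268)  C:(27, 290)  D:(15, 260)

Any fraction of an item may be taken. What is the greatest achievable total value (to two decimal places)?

Sort by value per unit weight and fill in that order.
Ratios (sorted): B 24.36, D 17.33, C 10.74, A 5.64
take B (11 @ 268); take D (15 @ 260); take C (27 @ 290); take 1/39 of A → 5.64. Capacity used 54/54.
Total value = 823.64

823.64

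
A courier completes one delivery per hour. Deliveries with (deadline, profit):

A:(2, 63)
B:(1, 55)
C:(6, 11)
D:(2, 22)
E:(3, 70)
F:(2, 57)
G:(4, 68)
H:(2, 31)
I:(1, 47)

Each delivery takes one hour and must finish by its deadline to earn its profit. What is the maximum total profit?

Sort by profit descending; place each in the latest free slot ≤ its deadline.
Profit order: E=70 G=68 A=63 F=57 B=55 I=47 H=31 D=22 C=11
Assign: E→slot 3, G→slot 4, A→slot 2, F→slot 1, B skipped, I skipped, H skipped, D skipped, C→slot 6.
Slots: [1:F] [2:A] [3:E] [4:G] [6:C]
Profit = 57 + 63 + 70 + 68 + 11 = 269

269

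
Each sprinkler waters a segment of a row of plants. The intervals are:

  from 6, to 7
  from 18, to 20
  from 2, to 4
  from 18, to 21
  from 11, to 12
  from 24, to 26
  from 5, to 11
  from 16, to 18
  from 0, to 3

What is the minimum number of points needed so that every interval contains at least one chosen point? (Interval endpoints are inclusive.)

Sorted: [0,3] [2,4] [6,7] [5,11] [11,12] [16,18] [18,20] [18,21] [24,26]
{[0,3],[2,4]} hit by 3; {[6,7],[5,11]} hit by 7; {[11,12]} hit by 12; {[16,18],[18,20],[18,21]} hit by 18; {[24,26]} hit by 26.
Points: 3, 7, 12, 18, 26 (5 total).

5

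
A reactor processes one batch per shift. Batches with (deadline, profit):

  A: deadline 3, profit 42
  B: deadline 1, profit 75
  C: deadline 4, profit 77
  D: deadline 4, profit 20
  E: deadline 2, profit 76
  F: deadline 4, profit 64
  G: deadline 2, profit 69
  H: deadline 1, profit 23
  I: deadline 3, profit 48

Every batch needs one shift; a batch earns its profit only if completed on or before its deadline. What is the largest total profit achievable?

Take jobs in profit order; each goes to the latest open slot no later than its deadline.
By profit: C(d4,77), E(d2,76), B(d1,75), G(d2,69), F(d4,64), I(d3,48), A(d3,42), H(d1,23), D(d4,20)
C→slot 4; E→slot 2; B→slot 1; G skipped; F→slot 3; I skipped; A skipped; H skipped; D skipped.
Profit = 75 + 76 + 64 + 77 = 292

292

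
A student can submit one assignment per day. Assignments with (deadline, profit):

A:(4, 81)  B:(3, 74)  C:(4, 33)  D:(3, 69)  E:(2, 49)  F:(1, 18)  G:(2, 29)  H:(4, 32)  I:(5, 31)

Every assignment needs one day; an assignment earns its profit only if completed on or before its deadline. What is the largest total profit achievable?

304

Sort by profit descending; place each in the latest free slot ≤ its deadline.
By profit: A(d4,81), B(d3,74), D(d3,69), E(d2,49), C(d4,33), H(d4,32), I(d5,31), G(d2,29), F(d1,18)
A→slot 4; B→slot 3; D→slot 2; E→slot 1; C skipped; H skipped; I→slot 5; G skipped; F skipped.
Profit = 49 + 69 + 74 + 81 + 31 = 304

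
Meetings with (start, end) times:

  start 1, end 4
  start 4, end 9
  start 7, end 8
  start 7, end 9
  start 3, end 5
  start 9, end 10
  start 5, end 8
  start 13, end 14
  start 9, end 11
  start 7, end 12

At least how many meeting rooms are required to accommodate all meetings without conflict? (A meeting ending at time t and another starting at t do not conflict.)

Events (time:±→running): 1:+→1 3:+→2 4:-→1 4:+→2 5:-→1 5:+→2 7:+→3 7:+→4 7:+→5 … peak 5.

5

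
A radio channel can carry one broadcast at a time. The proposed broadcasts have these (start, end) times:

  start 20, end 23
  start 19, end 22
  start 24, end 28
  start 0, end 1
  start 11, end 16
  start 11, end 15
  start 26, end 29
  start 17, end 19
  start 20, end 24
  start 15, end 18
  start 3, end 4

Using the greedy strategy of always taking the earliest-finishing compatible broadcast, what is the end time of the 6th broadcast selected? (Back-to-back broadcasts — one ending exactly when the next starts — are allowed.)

28

By end time: (0,1), (3,4), (11,15), (11,16), (15,18), (17,19), (19,22), (20,23), (20,24), (24,28), (26,29).
Pick (0,1); next start ≥ 1 → (3,4); next start ≥ 4 → (11,15); next start ≥ 15 → (15,18); next start ≥ 18 → (19,22); next start ≥ 22 → (24,28).
Selected: (0,1) (3,4) (11,15) (15,18) (19,22) (24,28)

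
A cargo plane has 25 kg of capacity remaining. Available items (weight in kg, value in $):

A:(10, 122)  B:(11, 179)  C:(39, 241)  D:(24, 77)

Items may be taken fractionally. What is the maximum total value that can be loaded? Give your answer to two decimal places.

Ratios (sorted): B 16.27, A 12.20, C 6.18, D 3.21
take B (11 @ 179); take A (10 @ 122); take 4/39 of C → 24.72. Capacity used 25/25.
Total value = 325.72

325.72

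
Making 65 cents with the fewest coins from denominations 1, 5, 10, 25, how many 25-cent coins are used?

2

65 − 2×25→15 − 1×10→5 − 1×5→0
Count of 25: 2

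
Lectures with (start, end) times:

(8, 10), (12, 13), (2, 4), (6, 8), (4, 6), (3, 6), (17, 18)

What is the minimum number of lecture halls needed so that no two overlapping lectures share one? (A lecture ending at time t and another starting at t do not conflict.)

Events (time:±→running): 2:+→1 3:+→2 … peak 2.

2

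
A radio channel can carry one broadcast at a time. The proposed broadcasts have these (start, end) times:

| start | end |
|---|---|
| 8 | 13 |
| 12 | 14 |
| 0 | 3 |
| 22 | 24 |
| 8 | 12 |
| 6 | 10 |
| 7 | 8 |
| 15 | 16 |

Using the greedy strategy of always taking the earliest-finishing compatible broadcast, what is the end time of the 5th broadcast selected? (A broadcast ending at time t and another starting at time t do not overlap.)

16

Order by finish time; keep every interval that doesn't clash with the previous kept one.
Sorted by end: (0,3)  (7,8)  (6,10)  (8,12)  (8,13)  (12,14)  (15,16)  (22,24)
take (0,3); take (7,8); take (8,12); take (12,14); take (15,16); take (22,24).
Selected: (0,3) (7,8) (8,12) (12,14) (15,16) (22,24)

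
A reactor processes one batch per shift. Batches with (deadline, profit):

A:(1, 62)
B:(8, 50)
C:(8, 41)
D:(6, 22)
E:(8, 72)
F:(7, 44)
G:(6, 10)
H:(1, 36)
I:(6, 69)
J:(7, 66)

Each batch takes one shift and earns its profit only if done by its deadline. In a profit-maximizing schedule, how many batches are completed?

8

Profit order: E=72 I=69 J=66 A=62 B=50 F=44 C=41 H=36 D=22 G=10
Assign: E→slot 8, I→slot 6, J→slot 7, A→slot 1, B→slot 5, F→slot 4, C→slot 3, H skipped, D→slot 2, G skipped.
Slots: [1:A] [2:D] [3:C] [4:F] [5:B] [6:I] [7:J] [8:E]
8 of 10 scheduled.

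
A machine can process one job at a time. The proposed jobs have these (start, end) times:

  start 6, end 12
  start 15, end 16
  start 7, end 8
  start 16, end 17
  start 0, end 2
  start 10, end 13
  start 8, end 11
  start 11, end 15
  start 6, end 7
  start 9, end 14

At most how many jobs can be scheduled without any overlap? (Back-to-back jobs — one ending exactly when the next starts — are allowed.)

7

Sort by end time and greedily take each interval whose start is ≥ the last chosen end.
By end time: (0,2), (6,7), (7,8), (8,11), (6,12), (10,13), (9,14), (11,15), (15,16), (16,17).
Pick (0,2); next start ≥ 2 → (6,7); next start ≥ 7 → (7,8); next start ≥ 8 → (8,11); next start ≥ 11 → (11,15); next start ≥ 15 → (15,16); next start ≥ 16 → (16,17).
Selected 7 jobs.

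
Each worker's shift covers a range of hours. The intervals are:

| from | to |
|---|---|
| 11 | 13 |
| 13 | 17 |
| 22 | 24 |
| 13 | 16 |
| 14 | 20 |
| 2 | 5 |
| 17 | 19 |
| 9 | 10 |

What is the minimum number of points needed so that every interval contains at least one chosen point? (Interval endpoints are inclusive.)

5

Sorted: [2,5] [9,10] [11,13] [13,16] [13,17] [17,19] [14,20] [22,24]
{[2,5]} hit by 5; {[9,10]} hit by 10; {[11,13],[13,16],[13,17]} hit by 13; {[17,19],[14,20]} hit by 19; {[22,24]} hit by 24.
Points: 5, 10, 13, 19, 24 (5 total).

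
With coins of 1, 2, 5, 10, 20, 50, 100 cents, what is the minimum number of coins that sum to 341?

6

341 − 3×100→41 − 2×20→1 − 1×1→0
Total coins = 3 + 2 + 1 = 6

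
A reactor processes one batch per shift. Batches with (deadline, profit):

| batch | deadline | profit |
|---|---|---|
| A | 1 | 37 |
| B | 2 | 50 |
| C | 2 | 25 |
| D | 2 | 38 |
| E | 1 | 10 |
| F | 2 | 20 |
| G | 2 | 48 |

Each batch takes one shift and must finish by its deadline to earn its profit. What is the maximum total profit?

98

Profit order: B=50 G=48 D=38 A=37 C=25 F=20 E=10
Assign: B→slot 2, G→slot 1, D skipped, A skipped, C skipped, F skipped, E skipped.
Slots: [1:G] [2:B]
Profit = 48 + 50 = 98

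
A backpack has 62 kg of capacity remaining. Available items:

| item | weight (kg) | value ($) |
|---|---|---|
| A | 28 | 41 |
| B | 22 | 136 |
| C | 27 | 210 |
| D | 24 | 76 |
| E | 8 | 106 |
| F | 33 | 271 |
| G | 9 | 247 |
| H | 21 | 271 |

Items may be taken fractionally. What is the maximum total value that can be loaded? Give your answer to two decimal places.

Greedy by value/weight ratio, highest first.
Ratios (sorted): G 27.44, E 13.25, H 12.90, F 8.21, C 7.78, B 6.18, D 3.17, A 1.46
take G (9 @ 247); take E (8 @ 106); take H (21 @ 271); take 24/33 of F → 197.09. Capacity used 62/62.
Total value = 821.09

821.09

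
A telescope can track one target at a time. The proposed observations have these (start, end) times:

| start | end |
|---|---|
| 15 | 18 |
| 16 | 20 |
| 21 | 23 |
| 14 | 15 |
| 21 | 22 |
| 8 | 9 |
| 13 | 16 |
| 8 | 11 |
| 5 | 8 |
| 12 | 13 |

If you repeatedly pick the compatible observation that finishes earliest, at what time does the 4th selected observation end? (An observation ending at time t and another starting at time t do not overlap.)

15

Sort by end time and greedily take each interval whose start is ≥ the last chosen end.
By end time: (5,8), (8,9), (8,11), (12,13), (14,15), (13,16), (15,18), (16,20), (21,22), (21,23).
Pick (5,8); next start ≥ 8 → (8,9); next start ≥ 9 → (12,13); next start ≥ 13 → (14,15); next start ≥ 15 → (15,18); next start ≥ 18 → (21,22).
Selected: (5,8) (8,9) (12,13) (14,15) (15,18) (21,22)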